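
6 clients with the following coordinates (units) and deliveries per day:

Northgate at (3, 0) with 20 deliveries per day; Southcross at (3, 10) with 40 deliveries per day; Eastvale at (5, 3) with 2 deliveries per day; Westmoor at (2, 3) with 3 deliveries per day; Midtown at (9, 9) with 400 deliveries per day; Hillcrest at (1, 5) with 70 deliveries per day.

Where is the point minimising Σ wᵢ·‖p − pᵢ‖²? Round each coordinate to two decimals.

The minimiser of Σwᵢ‖p−pᵢ‖² is the weighted centroid p* = (Σwᵢpᵢ)/(Σwᵢ).
Σwᵢ = 535.
Σwᵢxᵢ = 20·3 + 40·3 + 2·5 + 3·2 + 400·9 + 70·1 = 3866.
Σwᵢyᵢ = 20·0 + 40·10 + 2·3 + 3·3 + 400·9 + 70·5 = 4365.
x* = 3866/535 = 7.23, y* = 4365/535 = 8.16.

(7.23, 8.16)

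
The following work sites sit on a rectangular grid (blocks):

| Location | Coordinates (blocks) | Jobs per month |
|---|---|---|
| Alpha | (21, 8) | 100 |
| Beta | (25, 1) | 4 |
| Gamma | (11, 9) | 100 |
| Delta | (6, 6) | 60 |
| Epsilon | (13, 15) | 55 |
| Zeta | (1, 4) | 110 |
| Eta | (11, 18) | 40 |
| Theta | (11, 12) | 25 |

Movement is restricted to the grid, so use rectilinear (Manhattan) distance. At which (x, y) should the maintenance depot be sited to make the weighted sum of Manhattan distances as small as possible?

Manhattan distance separates: Σwᵢ(|x−xᵢ|+|y−yᵢ|) = Σwᵢ|x−xᵢ| + Σwᵢ|y−yᵢ|, so x and y are optimised independently as 1-D weighted medians.
Total weight W = 494; half = 247.
x-coordinate, sorted with cumulative weight:
  x=1 (Zeta, w=110) cum 110
  x=6 (Delta, w=60) cum 170
  x=11 (Gamma, w=100) cum 270  ← median
  x=11 (Eta, w=40) cum 310
  x=11 (Theta, w=25) cum 335
  x=13 (Epsilon, w=55) cum 390
  x=21 (Alpha, w=100) cum 490
  x=25 (Beta, w=4) cum 494
⇒ x* = 11
y-coordinate, sorted with cumulative weight:
  y=1 (Beta, w=4) cum 4
  y=4 (Zeta, w=110) cum 114
  y=6 (Delta, w=60) cum 174
  y=8 (Alpha, w=100) cum 274  ← median
  y=9 (Gamma, w=100) cum 374
  y=12 (Theta, w=25) cum 399
  y=15 (Epsilon, w=55) cum 454
  y=18 (Eta, w=40) cum 494
⇒ y* = 8

(11, 8)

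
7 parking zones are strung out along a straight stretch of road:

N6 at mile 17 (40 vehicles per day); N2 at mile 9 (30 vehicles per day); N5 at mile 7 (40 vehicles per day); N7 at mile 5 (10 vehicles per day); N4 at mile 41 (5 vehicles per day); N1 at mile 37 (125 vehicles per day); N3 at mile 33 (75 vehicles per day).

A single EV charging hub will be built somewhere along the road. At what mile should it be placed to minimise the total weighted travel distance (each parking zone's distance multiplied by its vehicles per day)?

x = 33

For a sum of weighted absolute distances on a line, the optimum is the weighted median (not the mean). Total weight W = 325; half-weight = 162.5.
Sort by position and accumulate weight:
  mile 5 (N7, w=10) → cum 10
  mile 7 (N5, w=40) → cum 50
  mile 9 (N2, w=30) → cum 80
  mile 17 (N6, w=40) → cum 120
  mile 33 (N3, w=75) → cum 195  ≥ 162.5 → median here
  mile 37 (N1, w=125) → cum 320
  mile 41 (N4, w=5) → cum 325
Optimal location: mile 33.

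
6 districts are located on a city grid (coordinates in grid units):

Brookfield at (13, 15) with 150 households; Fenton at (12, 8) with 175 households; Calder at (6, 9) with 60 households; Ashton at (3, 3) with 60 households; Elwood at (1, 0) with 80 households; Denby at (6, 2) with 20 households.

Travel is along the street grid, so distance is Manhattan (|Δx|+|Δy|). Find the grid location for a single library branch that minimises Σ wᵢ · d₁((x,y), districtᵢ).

(12, 8)

Manhattan distance separates: Σwᵢ(|x−xᵢ|+|y−yᵢ|) = Σwᵢ|x−xᵢ| + Σwᵢ|y−yᵢ|, so x and y are optimised independently as 1-D weighted medians.
Total weight W = 545; half = 272.5.
x-coordinate, sorted with cumulative weight:
  x=1 (Elwood, w=80) cum 80
  x=3 (Ashton, w=60) cum 140
  x=6 (Calder, w=60) cum 200
  x=6 (Denby, w=20) cum 220
  x=12 (Fenton, w=175) cum 395  ← median
  x=13 (Brookfield, w=150) cum 545
⇒ x* = 12
y-coordinate, sorted with cumulative weight:
  y=0 (Elwood, w=80) cum 80
  y=2 (Denby, w=20) cum 100
  y=3 (Ashton, w=60) cum 160
  y=8 (Fenton, w=175) cum 335  ← median
  y=9 (Calder, w=60) cum 395
  y=15 (Brookfield, w=150) cum 545
⇒ y* = 8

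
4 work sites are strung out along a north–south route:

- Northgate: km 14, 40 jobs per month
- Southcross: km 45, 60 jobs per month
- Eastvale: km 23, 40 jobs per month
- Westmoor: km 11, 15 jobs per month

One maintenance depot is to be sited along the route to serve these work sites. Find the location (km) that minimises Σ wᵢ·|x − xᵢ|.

x = 23

For a sum of weighted absolute distances on a line, the optimum is the weighted median (not the mean). Total weight W = 155; half-weight = 77.5.
Sort by position and accumulate weight:
  km 11 (Westmoor, w=15) → cum 15
  km 14 (Northgate, w=40) → cum 55
  km 23 (Eastvale, w=40) → cum 95  ≥ 77.5 → median here
  km 45 (Southcross, w=60) → cum 155
Optimal location: km 23.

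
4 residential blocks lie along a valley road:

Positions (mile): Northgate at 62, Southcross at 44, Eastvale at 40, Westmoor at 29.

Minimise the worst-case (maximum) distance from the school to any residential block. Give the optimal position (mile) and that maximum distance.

location 45.5, max distance 16.5

The 1-center on a line is the midpoint of the two extreme points: leftmost at 29, rightmost at 62.
Optimal location = (29 + 62)/2 = 45.5; maximum distance = (62 − 29)/2 = 16.5.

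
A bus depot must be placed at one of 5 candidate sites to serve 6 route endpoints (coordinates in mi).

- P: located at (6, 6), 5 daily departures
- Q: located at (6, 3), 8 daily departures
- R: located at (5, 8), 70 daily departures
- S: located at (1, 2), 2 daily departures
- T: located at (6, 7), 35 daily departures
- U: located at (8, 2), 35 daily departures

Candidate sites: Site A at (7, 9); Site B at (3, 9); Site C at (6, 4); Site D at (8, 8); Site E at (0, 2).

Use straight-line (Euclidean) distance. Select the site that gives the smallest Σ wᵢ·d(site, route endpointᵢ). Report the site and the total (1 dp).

Total weighted distance at each candidate:
  Site A (7, 9): total = 565.2
  Site B (3, 9): total = 673.2
  Site C (6, 4): total = 521.4
  Site D (8, 8): total = 573.9
  Site E (0, 2): total = 1186.8
Minimum is at Site C with total 521.4 mi.

Site C, total 521.4 mi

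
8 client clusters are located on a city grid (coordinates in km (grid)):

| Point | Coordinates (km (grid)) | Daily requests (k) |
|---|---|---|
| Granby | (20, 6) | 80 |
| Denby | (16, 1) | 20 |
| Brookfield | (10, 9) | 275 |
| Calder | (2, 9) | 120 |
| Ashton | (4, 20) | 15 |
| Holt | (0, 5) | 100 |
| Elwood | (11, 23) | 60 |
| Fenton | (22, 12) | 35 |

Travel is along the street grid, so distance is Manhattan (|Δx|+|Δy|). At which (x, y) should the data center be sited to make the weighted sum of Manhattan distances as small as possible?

(10, 9)

Manhattan distance separates: Σwᵢ(|x−xᵢ|+|y−yᵢ|) = Σwᵢ|x−xᵢ| + Σwᵢ|y−yᵢ|, so x and y are optimised independently as 1-D weighted medians.
Total weight W = 705; half = 352.5.
x-coordinate, sorted with cumulative weight:
  x=0 (Holt, w=100) cum 100
  x=2 (Calder, w=120) cum 220
  x=4 (Ashton, w=15) cum 235
  x=10 (Brookfield, w=275) cum 510  ← median
  x=11 (Elwood, w=60) cum 570
  x=16 (Denby, w=20) cum 590
  x=20 (Granby, w=80) cum 670
  x=22 (Fenton, w=35) cum 705
⇒ x* = 10
y-coordinate, sorted with cumulative weight:
  y=1 (Denby, w=20) cum 20
  y=5 (Holt, w=100) cum 120
  y=6 (Granby, w=80) cum 200
  y=9 (Brookfield, w=275) cum 475  ← median
  y=9 (Calder, w=120) cum 595
  y=12 (Fenton, w=35) cum 630
  y=20 (Ashton, w=15) cum 645
  y=23 (Elwood, w=60) cum 705
⇒ y* = 9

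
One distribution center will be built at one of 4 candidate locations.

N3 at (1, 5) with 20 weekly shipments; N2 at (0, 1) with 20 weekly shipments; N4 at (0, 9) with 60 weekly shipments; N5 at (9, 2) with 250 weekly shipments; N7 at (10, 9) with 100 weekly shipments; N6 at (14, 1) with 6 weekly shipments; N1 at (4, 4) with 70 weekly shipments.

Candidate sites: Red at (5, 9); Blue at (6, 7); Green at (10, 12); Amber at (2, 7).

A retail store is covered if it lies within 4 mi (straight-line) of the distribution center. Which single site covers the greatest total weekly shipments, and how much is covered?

Amber, covering 150

Coverage radius r = 4 mi; a point is covered iff (Δx)²+(Δy)² ≤ 4² = 16.
  Red (5, 9): covers {none} → 0
  Blue (6, 7): covers {N1} → 70
  Green (10, 12): covers {N7} → 100
  Amber (2, 7): covers {N3, N4, N1} → 150
Maximum coverage at Amber: 150 weekly shipments.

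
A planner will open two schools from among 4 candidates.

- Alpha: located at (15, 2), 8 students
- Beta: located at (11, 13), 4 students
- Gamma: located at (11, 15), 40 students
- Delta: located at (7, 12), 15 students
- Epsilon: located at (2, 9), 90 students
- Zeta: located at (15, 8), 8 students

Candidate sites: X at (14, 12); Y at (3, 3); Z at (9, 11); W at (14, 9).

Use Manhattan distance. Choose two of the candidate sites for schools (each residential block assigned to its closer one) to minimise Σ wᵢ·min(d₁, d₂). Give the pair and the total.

Evaluate every pair (each demand assigned to the nearer of the two):
  {Y, Z}: total = 1107
  {X, Y}: total = 1119
  {Z, W}: total = 1191
  {X, Z}: total = 1239
  {Y, W}: total = 1248
  {X, W}: total = 1521
Best pair: {Y, Z} with total 1107.

{Y, Z}, total 1107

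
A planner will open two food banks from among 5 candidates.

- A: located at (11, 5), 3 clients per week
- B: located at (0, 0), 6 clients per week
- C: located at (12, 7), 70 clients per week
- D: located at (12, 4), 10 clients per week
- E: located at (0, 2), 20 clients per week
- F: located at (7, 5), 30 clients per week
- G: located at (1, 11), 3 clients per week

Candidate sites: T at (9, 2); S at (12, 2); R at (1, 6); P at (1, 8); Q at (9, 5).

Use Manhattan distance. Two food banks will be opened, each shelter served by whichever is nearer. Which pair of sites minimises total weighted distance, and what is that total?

Evaluate every pair (each demand assigned to the nearer of the two):
  {R, Q}: total = 613
  {P, Q}: total = 659
  {T, Q}: total = 744
  {S, R}: total = 749
  {S, Q}: total = 802
  {S, P}: total = 825
  {T, S}: total = 829
  {T, R}: total = 932
  {T, P}: total = 978
  {R, P}: total = 1364
Best pair: {R, Q} with total 613.

{R, Q}, total 613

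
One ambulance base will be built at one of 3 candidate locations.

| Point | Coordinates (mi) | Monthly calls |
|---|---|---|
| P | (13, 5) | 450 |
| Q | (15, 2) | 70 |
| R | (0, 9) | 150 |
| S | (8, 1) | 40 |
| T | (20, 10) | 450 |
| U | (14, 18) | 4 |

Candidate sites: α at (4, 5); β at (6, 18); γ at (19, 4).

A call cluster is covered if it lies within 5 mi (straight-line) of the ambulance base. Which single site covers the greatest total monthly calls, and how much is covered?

Coverage radius r = 5 mi; a point is covered iff (Δx)²+(Δy)² ≤ 5² = 25.
  α (4, 5): covers {none} → 0
  β (6, 18): covers {none} → 0
  γ (19, 4): covers {Q} → 70
Maximum coverage at γ: 70 monthly calls.

γ, covering 70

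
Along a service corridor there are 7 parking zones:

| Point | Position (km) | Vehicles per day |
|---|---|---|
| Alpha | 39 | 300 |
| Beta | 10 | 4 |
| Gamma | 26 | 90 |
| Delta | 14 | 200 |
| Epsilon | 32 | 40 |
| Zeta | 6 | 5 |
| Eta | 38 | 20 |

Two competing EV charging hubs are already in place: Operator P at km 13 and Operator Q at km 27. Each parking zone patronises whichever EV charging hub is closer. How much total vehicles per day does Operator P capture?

209

The indifferent point is the midpoint (13+27)/2 = 20; parking zones left of it (closer to Operator P at 13) go to Operator P, those right go to Operator Q.
  Zeta at 6 (w=5) → Operator P
  Beta at 10 (w=4) → Operator P
  Delta at 14 (w=200) → Operator P
  Gamma at 26 (w=90) → Operator Q
  Epsilon at 32 (w=40) → Operator Q
  Eta at 38 (w=20) → Operator Q
  Alpha at 39 (w=300) → Operator Q
Operator P captures 209; Operator Q captures 450.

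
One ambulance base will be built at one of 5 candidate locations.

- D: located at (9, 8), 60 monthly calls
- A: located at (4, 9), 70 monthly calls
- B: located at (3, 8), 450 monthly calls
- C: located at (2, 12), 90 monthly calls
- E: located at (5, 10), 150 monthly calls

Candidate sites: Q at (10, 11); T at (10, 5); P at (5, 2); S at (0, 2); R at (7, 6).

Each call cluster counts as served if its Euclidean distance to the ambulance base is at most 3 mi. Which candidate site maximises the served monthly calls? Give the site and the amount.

R, covering 60

Coverage radius r = 3 mi; a point is covered iff (Δx)²+(Δy)² ≤ 3² = 9.
  Q (10, 11): covers {none} → 0
  T (10, 5): covers {none} → 0
  P (5, 2): covers {none} → 0
  S (0, 2): covers {none} → 0
  R (7, 6): covers {D} → 60
Maximum coverage at R: 60 monthly calls.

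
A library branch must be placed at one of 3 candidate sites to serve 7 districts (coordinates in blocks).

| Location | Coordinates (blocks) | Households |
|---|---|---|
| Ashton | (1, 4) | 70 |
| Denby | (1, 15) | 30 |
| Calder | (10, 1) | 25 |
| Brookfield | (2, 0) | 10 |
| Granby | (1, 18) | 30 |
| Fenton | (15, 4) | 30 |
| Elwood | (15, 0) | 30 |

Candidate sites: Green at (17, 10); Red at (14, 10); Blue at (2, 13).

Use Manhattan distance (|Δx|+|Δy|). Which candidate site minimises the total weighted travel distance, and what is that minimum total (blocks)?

Blue, total 3040 blocks

Total weighted distance at each candidate:
  Green (17, 10): total = 4140
  Red (14, 10): total = 3585
  Blue (2, 13): total = 3040
Minimum is at Blue with total 3040 blocks.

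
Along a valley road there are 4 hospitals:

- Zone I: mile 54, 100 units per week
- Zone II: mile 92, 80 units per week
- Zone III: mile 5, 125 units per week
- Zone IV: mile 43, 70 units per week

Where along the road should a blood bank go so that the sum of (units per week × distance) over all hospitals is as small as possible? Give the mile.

For a sum of weighted absolute distances on a line, the optimum is the weighted median (not the mean). Total weight W = 375; half-weight = 187.5.
Sort by position and accumulate weight:
  mile 5 (Zone III, w=125) → cum 125
  mile 43 (Zone IV, w=70) → cum 195  ≥ 187.5 → median here
  mile 54 (Zone I, w=100) → cum 295
  mile 92 (Zone II, w=80) → cum 375
Optimal location: mile 43.

x = 43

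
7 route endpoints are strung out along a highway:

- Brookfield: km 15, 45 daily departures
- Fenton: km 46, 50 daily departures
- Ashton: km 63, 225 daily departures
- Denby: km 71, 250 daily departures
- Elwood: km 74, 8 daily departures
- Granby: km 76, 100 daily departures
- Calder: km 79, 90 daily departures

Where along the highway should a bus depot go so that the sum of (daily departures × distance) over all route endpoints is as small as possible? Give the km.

x = 71

For a sum of weighted absolute distances on a line, the optimum is the weighted median (not the mean). Total weight W = 768; half-weight = 384.
Sort by position and accumulate weight:
  km 15 (Brookfield, w=45) → cum 45
  km 46 (Fenton, w=50) → cum 95
  km 63 (Ashton, w=225) → cum 320
  km 71 (Denby, w=250) → cum 570  ≥ 384 → median here
  km 74 (Elwood, w=8) → cum 578
  km 76 (Granby, w=100) → cum 678
  km 79 (Calder, w=90) → cum 768
Optimal location: km 71.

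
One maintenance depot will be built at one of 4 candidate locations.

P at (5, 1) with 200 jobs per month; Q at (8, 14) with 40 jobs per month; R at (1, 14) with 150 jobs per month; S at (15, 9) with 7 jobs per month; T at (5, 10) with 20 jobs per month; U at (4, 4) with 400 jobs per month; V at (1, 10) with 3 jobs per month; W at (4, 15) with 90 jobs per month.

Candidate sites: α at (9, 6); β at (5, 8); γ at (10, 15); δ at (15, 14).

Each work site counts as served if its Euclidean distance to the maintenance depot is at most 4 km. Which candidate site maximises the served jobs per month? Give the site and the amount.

Coverage radius r = 4 km; a point is covered iff (Δx)²+(Δy)² ≤ 4² = 16.
  α (9, 6): covers {none} → 0
  β (5, 8): covers {T} → 20
  γ (10, 15): covers {Q} → 40
  δ (15, 14): covers {none} → 0
Maximum coverage at γ: 40 jobs per month.

γ, covering 40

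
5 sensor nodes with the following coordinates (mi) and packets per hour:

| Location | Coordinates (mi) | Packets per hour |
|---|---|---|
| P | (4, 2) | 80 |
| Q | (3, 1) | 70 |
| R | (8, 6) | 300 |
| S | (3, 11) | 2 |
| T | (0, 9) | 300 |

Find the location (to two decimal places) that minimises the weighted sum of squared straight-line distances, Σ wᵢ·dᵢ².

(3.90, 6.32)

The minimiser of Σwᵢ‖p−pᵢ‖² is the weighted centroid p* = (Σwᵢpᵢ)/(Σwᵢ).
Σwᵢ = 752.
Σwᵢxᵢ = 80·4 + 70·3 + 300·8 + 2·3 + 300·0 = 2936.
Σwᵢyᵢ = 80·2 + 70·1 + 300·6 + 2·11 + 300·9 = 4752.
x* = 2936/752 = 3.90, y* = 4752/752 = 6.32.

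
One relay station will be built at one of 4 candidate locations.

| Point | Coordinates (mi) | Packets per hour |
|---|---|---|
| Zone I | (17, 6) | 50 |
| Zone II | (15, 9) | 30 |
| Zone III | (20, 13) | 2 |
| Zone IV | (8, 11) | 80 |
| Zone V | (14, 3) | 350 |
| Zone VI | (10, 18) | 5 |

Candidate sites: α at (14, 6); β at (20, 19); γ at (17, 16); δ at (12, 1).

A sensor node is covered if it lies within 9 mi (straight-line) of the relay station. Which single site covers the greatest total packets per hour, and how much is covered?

α, covering 510

Coverage radius r = 9 mi; a point is covered iff (Δx)²+(Δy)² ≤ 9² = 81.
  α (14, 6): covers {Zone I, Zone II, Zone IV, Zone V} → 510
  β (20, 19): covers {Zone III} → 2
  γ (17, 16): covers {Zone II, Zone III, Zone VI} → 37
  δ (12, 1): covers {Zone I, Zone II, Zone V} → 430
Maximum coverage at α: 510 packets per hour.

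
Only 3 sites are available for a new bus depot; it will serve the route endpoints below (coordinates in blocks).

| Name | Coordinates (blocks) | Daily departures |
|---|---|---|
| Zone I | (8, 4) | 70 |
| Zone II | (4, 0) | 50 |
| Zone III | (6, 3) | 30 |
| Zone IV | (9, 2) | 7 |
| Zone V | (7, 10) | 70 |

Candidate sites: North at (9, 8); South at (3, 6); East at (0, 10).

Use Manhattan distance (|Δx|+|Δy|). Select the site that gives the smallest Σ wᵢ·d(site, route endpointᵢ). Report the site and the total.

North, total 1562 blocks

Total weighted distance at each candidate:
  North (9, 8): total = 1562
  South (3, 6): total = 1650
  East (0, 10): total = 2679
Minimum is at North with total 1562 blocks.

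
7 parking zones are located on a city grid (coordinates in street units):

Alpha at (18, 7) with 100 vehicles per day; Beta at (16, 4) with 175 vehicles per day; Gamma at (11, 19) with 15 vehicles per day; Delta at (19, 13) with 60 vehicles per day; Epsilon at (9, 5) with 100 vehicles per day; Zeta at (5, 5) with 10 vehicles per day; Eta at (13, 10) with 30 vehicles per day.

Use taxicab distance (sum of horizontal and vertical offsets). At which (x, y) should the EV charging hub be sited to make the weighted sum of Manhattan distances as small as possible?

(16, 5)

Manhattan distance separates: Σwᵢ(|x−xᵢ|+|y−yᵢ|) = Σwᵢ|x−xᵢ| + Σwᵢ|y−yᵢ|, so x and y are optimised independently as 1-D weighted medians.
Total weight W = 490; half = 245.
x-coordinate, sorted with cumulative weight:
  x=5 (Zeta, w=10) cum 10
  x=9 (Epsilon, w=100) cum 110
  x=11 (Gamma, w=15) cum 125
  x=13 (Eta, w=30) cum 155
  x=16 (Beta, w=175) cum 330  ← median
  x=18 (Alpha, w=100) cum 430
  x=19 (Delta, w=60) cum 490
⇒ x* = 16
y-coordinate, sorted with cumulative weight:
  y=4 (Beta, w=175) cum 175
  y=5 (Epsilon, w=100) cum 275  ← median
  y=5 (Zeta, w=10) cum 285
  y=7 (Alpha, w=100) cum 385
  y=10 (Eta, w=30) cum 415
  y=13 (Delta, w=60) cum 475
  y=19 (Gamma, w=15) cum 490
⇒ y* = 5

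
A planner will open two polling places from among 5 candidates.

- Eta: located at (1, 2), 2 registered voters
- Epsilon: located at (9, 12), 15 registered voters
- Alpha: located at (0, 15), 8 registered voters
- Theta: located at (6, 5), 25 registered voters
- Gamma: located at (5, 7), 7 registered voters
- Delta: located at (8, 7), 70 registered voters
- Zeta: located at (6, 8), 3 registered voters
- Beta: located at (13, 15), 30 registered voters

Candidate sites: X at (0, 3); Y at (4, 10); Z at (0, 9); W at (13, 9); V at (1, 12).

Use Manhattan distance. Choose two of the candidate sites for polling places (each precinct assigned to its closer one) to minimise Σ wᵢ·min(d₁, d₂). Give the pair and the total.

Evaluate every pair (each demand assigned to the nearer of the two):
  {Y, W}: total = 1084
  {Z, W}: total = 1159
  {X, W}: total = 1162
  {W, V}: total = 1189
  {Y, V}: total = 1282
  {Y, Z}: total = 1294
  {X, Y}: total = 1306
  {Z, V}: total = 1638
  {X, V}: total = 1736
  {X, Z}: total = 1772
Best pair: {Y, W} with total 1084.

{Y, W}, total 1084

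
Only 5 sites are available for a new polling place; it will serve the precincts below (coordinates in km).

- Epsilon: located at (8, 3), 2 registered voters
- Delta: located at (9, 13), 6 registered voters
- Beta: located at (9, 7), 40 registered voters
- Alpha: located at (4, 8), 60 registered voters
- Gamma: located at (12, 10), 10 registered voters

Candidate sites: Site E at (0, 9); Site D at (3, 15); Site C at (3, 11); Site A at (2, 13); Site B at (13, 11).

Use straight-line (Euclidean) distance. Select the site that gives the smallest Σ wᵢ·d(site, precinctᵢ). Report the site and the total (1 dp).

Total weighted distance at each candidate:
  Site E (0, 9): total = 815.7
  Site D (3, 15): total = 991.2
  Site C (3, 11): total = 625.5
  Site A (2, 13): total = 861.6
  Site B (13, 11): total = 855.3
Minimum is at Site C with total 625.5 km.

Site C, total 625.5 km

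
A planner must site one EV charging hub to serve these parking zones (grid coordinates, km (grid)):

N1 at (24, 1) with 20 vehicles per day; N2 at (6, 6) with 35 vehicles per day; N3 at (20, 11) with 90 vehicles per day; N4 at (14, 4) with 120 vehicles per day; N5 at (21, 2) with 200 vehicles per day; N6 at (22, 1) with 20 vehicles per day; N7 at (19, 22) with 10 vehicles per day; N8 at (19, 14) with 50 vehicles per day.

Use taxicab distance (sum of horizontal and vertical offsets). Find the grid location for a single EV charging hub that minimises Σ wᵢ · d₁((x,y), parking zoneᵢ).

Manhattan distance separates: Σwᵢ(|x−xᵢ|+|y−yᵢ|) = Σwᵢ|x−xᵢ| + Σwᵢ|y−yᵢ|, so x and y are optimised independently as 1-D weighted medians.
Total weight W = 545; half = 272.5.
x-coordinate, sorted with cumulative weight:
  x=6 (N2, w=35) cum 35
  x=14 (N4, w=120) cum 155
  x=19 (N7, w=10) cum 165
  x=19 (N8, w=50) cum 215
  x=20 (N3, w=90) cum 305  ← median
  x=21 (N5, w=200) cum 505
  x=22 (N6, w=20) cum 525
  x=24 (N1, w=20) cum 545
⇒ x* = 20
y-coordinate, sorted with cumulative weight:
  y=1 (N1, w=20) cum 20
  y=1 (N6, w=20) cum 40
  y=2 (N5, w=200) cum 240
  y=4 (N4, w=120) cum 360  ← median
  y=6 (N2, w=35) cum 395
  y=11 (N3, w=90) cum 485
  y=14 (N8, w=50) cum 535
  y=22 (N7, w=10) cum 545
⇒ y* = 4

(20, 4)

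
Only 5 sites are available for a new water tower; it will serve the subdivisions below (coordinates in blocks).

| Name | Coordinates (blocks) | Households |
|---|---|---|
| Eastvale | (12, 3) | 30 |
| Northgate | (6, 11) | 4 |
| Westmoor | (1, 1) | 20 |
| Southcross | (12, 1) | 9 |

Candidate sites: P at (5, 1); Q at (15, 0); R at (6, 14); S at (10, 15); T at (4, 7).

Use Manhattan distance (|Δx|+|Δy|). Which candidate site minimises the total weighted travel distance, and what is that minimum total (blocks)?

Total weighted distance at each candidate:
  P (5, 1): total = 457
  Q (15, 0): total = 596
  R (6, 14): total = 1053
  S (10, 15): total = 1056
  T (4, 7): total = 690
Minimum is at P with total 457 blocks.

P, total 457 blocks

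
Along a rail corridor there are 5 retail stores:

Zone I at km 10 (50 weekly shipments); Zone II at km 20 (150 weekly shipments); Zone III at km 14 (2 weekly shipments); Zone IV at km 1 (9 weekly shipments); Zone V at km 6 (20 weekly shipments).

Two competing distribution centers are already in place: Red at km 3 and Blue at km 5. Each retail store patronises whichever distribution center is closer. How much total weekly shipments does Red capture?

9

The indifferent point is the midpoint (3+5)/2 = 4; retail stores left of it (closer to Red at 3) go to Red, those right go to Blue.
  Zone IV at 1 (w=9) → Red
  Zone V at 6 (w=20) → Blue
  Zone I at 10 (w=50) → Blue
  Zone III at 14 (w=2) → Blue
  Zone II at 20 (w=150) → Blue
Red captures 9; Blue captures 222.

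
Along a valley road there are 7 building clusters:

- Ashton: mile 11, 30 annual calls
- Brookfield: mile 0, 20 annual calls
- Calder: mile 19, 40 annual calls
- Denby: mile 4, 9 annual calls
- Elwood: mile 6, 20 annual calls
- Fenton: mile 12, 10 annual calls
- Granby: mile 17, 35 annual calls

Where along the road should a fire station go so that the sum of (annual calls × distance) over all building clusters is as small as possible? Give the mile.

x = 12

For a sum of weighted absolute distances on a line, the optimum is the weighted median (not the mean). Total weight W = 164; half-weight = 82.
Sort by position and accumulate weight:
  mile 0 (Brookfield, w=20) → cum 20
  mile 4 (Denby, w=9) → cum 29
  mile 6 (Elwood, w=20) → cum 49
  mile 11 (Ashton, w=30) → cum 79
  mile 12 (Fenton, w=10) → cum 89  ≥ 82 → median here
  mile 17 (Granby, w=35) → cum 124
  mile 19 (Calder, w=40) → cum 164
Optimal location: mile 12.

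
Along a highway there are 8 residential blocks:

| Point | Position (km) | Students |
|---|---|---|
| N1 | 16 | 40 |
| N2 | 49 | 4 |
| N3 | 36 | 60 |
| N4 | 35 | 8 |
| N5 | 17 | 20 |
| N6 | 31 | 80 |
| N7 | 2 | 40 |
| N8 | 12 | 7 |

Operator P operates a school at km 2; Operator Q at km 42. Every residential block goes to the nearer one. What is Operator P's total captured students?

107

The indifferent point is the midpoint (2+42)/2 = 22; residential blocks left of it (closer to Operator P at 2) go to Operator P, those right go to Operator Q.
  N7 at 2 (w=40) → Operator P
  N8 at 12 (w=7) → Operator P
  N1 at 16 (w=40) → Operator P
  N5 at 17 (w=20) → Operator P
  N6 at 31 (w=80) → Operator Q
  N4 at 35 (w=8) → Operator Q
  N3 at 36 (w=60) → Operator Q
  N2 at 49 (w=4) → Operator Q
Operator P captures 107; Operator Q captures 152.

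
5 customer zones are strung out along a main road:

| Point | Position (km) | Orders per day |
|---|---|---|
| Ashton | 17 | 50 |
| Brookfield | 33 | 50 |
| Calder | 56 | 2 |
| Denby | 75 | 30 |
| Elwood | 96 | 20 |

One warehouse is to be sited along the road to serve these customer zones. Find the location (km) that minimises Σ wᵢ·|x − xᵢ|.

x = 33

For a sum of weighted absolute distances on a line, the optimum is the weighted median (not the mean). Total weight W = 152; half-weight = 76.
Sort by position and accumulate weight:
  km 17 (Ashton, w=50) → cum 50
  km 33 (Brookfield, w=50) → cum 100  ≥ 76 → median here
  km 56 (Calder, w=2) → cum 102
  km 75 (Denby, w=30) → cum 132
  km 96 (Elwood, w=20) → cum 152
Optimal location: km 33.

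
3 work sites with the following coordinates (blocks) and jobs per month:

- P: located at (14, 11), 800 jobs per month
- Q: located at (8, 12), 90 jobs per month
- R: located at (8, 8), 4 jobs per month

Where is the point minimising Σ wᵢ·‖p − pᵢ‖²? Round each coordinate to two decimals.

(13.37, 11.09)

The minimiser of Σwᵢ‖p−pᵢ‖² is the weighted centroid p* = (Σwᵢpᵢ)/(Σwᵢ).
Σwᵢ = 894.
Σwᵢxᵢ = 800·14 + 90·8 + 4·8 = 11952.
Σwᵢyᵢ = 800·11 + 90·12 + 4·8 = 9912.
x* = 11952/894 = 13.37, y* = 9912/894 = 11.09.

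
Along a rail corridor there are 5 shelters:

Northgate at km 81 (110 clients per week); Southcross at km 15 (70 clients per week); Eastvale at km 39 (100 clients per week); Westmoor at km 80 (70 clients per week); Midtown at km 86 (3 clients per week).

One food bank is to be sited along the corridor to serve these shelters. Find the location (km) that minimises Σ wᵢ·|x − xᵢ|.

x = 80

For a sum of weighted absolute distances on a line, the optimum is the weighted median (not the mean). Total weight W = 353; half-weight = 176.5.
Sort by position and accumulate weight:
  km 15 (Southcross, w=70) → cum 70
  km 39 (Eastvale, w=100) → cum 170
  km 80 (Westmoor, w=70) → cum 240  ≥ 176.5 → median here
  km 81 (Northgate, w=110) → cum 350
  km 86 (Midtown, w=3) → cum 353
Optimal location: km 80.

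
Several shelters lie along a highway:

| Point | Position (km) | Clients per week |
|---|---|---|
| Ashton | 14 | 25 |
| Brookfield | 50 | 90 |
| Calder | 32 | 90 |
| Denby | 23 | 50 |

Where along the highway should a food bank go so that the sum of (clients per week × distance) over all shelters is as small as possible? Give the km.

x = 32

For a sum of weighted absolute distances on a line, the optimum is the weighted median (not the mean). Total weight W = 255; half-weight = 127.5.
Sort by position and accumulate weight:
  km 14 (Ashton, w=25) → cum 25
  km 23 (Denby, w=50) → cum 75
  km 32 (Calder, w=90) → cum 165  ≥ 127.5 → median here
  km 50 (Brookfield, w=90) → cum 255
Optimal location: km 32.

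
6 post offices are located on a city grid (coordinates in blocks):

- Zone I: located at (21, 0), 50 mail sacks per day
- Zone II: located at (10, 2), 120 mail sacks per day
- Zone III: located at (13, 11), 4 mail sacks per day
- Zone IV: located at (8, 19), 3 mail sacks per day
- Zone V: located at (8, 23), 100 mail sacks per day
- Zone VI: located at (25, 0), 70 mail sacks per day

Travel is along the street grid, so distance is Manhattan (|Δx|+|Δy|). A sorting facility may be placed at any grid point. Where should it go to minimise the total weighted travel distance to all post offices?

Manhattan distance separates: Σwᵢ(|x−xᵢ|+|y−yᵢ|) = Σwᵢ|x−xᵢ| + Σwᵢ|y−yᵢ|, so x and y are optimised independently as 1-D weighted medians.
Total weight W = 347; half = 173.5.
x-coordinate, sorted with cumulative weight:
  x=8 (Zone IV, w=3) cum 3
  x=8 (Zone V, w=100) cum 103
  x=10 (Zone II, w=120) cum 223  ← median
  x=13 (Zone III, w=4) cum 227
  x=21 (Zone I, w=50) cum 277
  x=25 (Zone VI, w=70) cum 347
⇒ x* = 10
y-coordinate, sorted with cumulative weight:
  y=0 (Zone I, w=50) cum 50
  y=0 (Zone VI, w=70) cum 120
  y=2 (Zone II, w=120) cum 240  ← median
  y=11 (Zone III, w=4) cum 244
  y=19 (Zone IV, w=3) cum 247
  y=23 (Zone V, w=100) cum 347
⇒ y* = 2

(10, 2)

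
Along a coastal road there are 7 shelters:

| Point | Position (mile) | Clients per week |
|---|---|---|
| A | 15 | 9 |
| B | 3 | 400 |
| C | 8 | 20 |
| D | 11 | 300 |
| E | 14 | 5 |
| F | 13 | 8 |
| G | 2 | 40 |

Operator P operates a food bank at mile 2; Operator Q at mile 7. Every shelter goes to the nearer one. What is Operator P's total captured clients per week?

The indifferent point is the midpoint (2+7)/2 = 4.5; shelters left of it (closer to Operator P at 2) go to Operator P, those right go to Operator Q.
  G at 2 (w=40) → Operator P
  B at 3 (w=400) → Operator P
  C at 8 (w=20) → Operator Q
  D at 11 (w=300) → Operator Q
  F at 13 (w=8) → Operator Q
  E at 14 (w=5) → Operator Q
  A at 15 (w=9) → Operator Q
Operator P captures 440; Operator Q captures 342.

440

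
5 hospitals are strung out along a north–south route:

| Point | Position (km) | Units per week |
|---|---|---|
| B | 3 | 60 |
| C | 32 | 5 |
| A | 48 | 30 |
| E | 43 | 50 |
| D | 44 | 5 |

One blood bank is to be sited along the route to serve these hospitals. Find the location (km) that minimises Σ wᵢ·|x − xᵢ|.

For a sum of weighted absolute distances on a line, the optimum is the weighted median (not the mean). Total weight W = 150; half-weight = 75.
Sort by position and accumulate weight:
  km 3 (B, w=60) → cum 60
  km 32 (C, w=5) → cum 65
  km 43 (E, w=50) → cum 115  ≥ 75 → median here
  km 44 (D, w=5) → cum 120
  km 48 (A, w=30) → cum 150
Optimal location: km 43.

x = 43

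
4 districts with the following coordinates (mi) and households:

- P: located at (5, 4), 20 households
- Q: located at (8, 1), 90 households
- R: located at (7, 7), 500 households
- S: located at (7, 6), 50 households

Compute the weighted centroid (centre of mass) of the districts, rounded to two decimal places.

The minimiser of Σwᵢ‖p−pᵢ‖² is the weighted centroid p* = (Σwᵢpᵢ)/(Σwᵢ).
Σwᵢ = 660.
Σwᵢxᵢ = 20·5 + 90·8 + 500·7 + 50·7 = 4670.
Σwᵢyᵢ = 20·4 + 90·1 + 500·7 + 50·6 = 3970.
x* = 4670/660 = 7.08, y* = 3970/660 = 6.02.

(7.08, 6.02)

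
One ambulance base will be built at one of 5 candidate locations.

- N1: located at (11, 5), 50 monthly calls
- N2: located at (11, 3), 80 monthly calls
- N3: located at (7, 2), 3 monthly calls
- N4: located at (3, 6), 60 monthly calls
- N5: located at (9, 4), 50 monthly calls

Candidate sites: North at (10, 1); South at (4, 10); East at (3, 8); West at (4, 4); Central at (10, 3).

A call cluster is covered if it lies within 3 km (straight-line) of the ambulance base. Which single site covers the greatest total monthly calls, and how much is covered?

Central, covering 180

Coverage radius r = 3 km; a point is covered iff (Δx)²+(Δy)² ≤ 3² = 9.
  North (10, 1): covers {N2} → 80
  South (4, 10): covers {none} → 0
  East (3, 8): covers {N4} → 60
  West (4, 4): covers {N4} → 60
  Central (10, 3): covers {N1, N2, N5} → 180
Maximum coverage at Central: 180 monthly calls.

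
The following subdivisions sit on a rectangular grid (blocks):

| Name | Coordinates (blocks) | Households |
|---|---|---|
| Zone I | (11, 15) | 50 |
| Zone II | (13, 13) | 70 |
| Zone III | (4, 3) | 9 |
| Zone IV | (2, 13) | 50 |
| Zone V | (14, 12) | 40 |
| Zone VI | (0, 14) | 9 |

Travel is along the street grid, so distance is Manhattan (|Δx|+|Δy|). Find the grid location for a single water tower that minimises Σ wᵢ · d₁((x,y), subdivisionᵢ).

Manhattan distance separates: Σwᵢ(|x−xᵢ|+|y−yᵢ|) = Σwᵢ|x−xᵢ| + Σwᵢ|y−yᵢ|, so x and y are optimised independently as 1-D weighted medians.
Total weight W = 228; half = 114.
x-coordinate, sorted with cumulative weight:
  x=0 (Zone VI, w=9) cum 9
  x=2 (Zone IV, w=50) cum 59
  x=4 (Zone III, w=9) cum 68
  x=11 (Zone I, w=50) cum 118  ← median
  x=13 (Zone II, w=70) cum 188
  x=14 (Zone V, w=40) cum 228
⇒ x* = 11
y-coordinate, sorted with cumulative weight:
  y=3 (Zone III, w=9) cum 9
  y=12 (Zone V, w=40) cum 49
  y=13 (Zone II, w=70) cum 119  ← median
  y=13 (Zone IV, w=50) cum 169
  y=14 (Zone VI, w=9) cum 178
  y=15 (Zone I, w=50) cum 228
⇒ y* = 13

(11, 13)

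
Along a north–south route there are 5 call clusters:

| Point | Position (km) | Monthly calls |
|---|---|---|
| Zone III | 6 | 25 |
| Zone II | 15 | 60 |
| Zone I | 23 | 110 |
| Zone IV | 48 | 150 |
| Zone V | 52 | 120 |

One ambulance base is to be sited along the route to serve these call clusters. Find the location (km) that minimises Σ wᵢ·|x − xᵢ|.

x = 48

For a sum of weighted absolute distances on a line, the optimum is the weighted median (not the mean). Total weight W = 465; half-weight = 232.5.
Sort by position and accumulate weight:
  km 6 (Zone III, w=25) → cum 25
  km 15 (Zone II, w=60) → cum 85
  km 23 (Zone I, w=110) → cum 195
  km 48 (Zone IV, w=150) → cum 345  ≥ 232.5 → median here
  km 52 (Zone V, w=120) → cum 465
Optimal location: km 48.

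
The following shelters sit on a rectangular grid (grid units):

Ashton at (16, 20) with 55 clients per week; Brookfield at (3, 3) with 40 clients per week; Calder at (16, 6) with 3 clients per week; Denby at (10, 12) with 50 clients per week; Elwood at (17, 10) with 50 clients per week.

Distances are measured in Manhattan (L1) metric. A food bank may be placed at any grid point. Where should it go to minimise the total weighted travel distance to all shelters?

Manhattan distance separates: Σwᵢ(|x−xᵢ|+|y−yᵢ|) = Σwᵢ|x−xᵢ| + Σwᵢ|y−yᵢ|, so x and y are optimised independently as 1-D weighted medians.
Total weight W = 198; half = 99.
x-coordinate, sorted with cumulative weight:
  x=3 (Brookfield, w=40) cum 40
  x=10 (Denby, w=50) cum 90
  x=16 (Ashton, w=55) cum 145  ← median
  x=16 (Calder, w=3) cum 148
  x=17 (Elwood, w=50) cum 198
⇒ x* = 16
y-coordinate, sorted with cumulative weight:
  y=3 (Brookfield, w=40) cum 40
  y=6 (Calder, w=3) cum 43
  y=10 (Elwood, w=50) cum 93
  y=12 (Denby, w=50) cum 143  ← median
  y=20 (Ashton, w=55) cum 198
⇒ y* = 12

(16, 12)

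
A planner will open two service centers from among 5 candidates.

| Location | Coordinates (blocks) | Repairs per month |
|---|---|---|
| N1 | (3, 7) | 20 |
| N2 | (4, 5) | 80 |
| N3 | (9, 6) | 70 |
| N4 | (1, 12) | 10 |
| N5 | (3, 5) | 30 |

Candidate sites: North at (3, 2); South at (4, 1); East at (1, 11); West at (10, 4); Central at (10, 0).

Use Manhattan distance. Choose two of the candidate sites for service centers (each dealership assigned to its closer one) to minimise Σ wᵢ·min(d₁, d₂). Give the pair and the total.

{North, West}, total 840

Evaluate every pair (each demand assigned to the nearer of the two):
  {North, West}: total = 840
  {South, West}: total = 960
  {North, Central}: total = 1120
  {East, West}: total = 1140
  {North, East}: total = 1220
  {South, Central}: total = 1240
  {South, East}: total = 1300
  {North, South}: total = 1330
  {West, Central}: total = 1380
  {East, Central}: total = 1580
Best pair: {North, West} with total 840.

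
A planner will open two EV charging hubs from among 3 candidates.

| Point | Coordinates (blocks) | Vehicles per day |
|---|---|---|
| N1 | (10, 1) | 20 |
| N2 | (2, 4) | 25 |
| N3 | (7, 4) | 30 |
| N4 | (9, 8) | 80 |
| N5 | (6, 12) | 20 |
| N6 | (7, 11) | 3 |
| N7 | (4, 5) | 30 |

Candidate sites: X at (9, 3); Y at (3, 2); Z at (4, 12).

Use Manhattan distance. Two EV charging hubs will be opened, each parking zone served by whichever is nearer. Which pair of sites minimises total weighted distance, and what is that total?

{X, Z}, total 1012

Evaluate every pair (each demand assigned to the nearer of the two):
  {X, Z}: total = 1012
  {X, Y}: total = 1015
  {Y, Z}: total = 1307
Best pair: {X, Z} with total 1012.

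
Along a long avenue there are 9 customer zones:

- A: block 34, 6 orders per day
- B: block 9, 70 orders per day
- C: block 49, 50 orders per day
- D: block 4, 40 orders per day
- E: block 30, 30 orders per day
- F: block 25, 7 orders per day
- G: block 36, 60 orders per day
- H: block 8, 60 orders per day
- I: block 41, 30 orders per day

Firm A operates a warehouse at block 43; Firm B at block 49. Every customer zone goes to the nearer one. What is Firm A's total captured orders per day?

The indifferent point is the midpoint (43+49)/2 = 46; customer zones left of it (closer to Firm A at 43) go to Firm A, those right go to Firm B.
  D at 4 (w=40) → Firm A
  H at 8 (w=60) → Firm A
  B at 9 (w=70) → Firm A
  F at 25 (w=7) → Firm A
  E at 30 (w=30) → Firm A
  A at 34 (w=6) → Firm A
  G at 36 (w=60) → Firm A
  I at 41 (w=30) → Firm A
  C at 49 (w=50) → Firm B
Firm A captures 303; Firm B captures 50.

303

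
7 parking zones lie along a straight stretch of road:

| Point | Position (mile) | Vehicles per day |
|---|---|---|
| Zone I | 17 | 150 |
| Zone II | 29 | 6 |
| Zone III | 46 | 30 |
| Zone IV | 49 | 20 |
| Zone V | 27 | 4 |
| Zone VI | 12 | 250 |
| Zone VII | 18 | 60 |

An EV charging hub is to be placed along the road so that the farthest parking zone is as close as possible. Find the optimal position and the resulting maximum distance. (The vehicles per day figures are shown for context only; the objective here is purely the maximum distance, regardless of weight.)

location 30.5, max distance 18.5

The 1-center on a line is the midpoint of the two extreme points: leftmost at 12, rightmost at 49.
Optimal location = (12 + 49)/2 = 30.5; maximum distance = (49 − 12)/2 = 18.5.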